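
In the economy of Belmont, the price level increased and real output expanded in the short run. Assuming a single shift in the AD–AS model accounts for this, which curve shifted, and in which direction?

P rose and Y rose. An AD shift moves P and Y in the same direction; an SRAS shift moves them in opposite directions.
Here P and Y moved in the same direction, so the AD curve shifted.
Since Y rose, AD shifted right.

AD shifted right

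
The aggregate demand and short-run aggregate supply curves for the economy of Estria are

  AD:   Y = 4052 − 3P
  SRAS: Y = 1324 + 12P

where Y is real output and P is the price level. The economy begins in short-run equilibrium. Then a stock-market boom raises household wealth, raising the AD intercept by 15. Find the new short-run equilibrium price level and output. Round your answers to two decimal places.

This is a positive demand shock: AD shifts right.
New AD: Y = 4067 − 3P.
Set AD = SRAS: 4067 − 3P = 1324 + 12P, so 2743 = 15P and P = 182.87.
Substituting into AD, Y = 3518.40.

P = 182.87, Y = 3518.40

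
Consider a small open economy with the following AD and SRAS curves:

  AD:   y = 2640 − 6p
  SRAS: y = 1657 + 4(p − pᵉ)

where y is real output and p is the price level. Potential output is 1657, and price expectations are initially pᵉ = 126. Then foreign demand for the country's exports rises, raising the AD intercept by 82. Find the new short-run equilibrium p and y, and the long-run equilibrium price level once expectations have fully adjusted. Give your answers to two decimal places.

AD shifts right: new AD is y = 2722 − 6p. With pᵉ = 126, SRAS is y = 1153 + 4p.
Short run: 2722 − 6p = 1153 + 4p gives 1569 = 10p, so p = 156.90 and y = 2722 − 6p = 1780.60.
y = 1780.60 is above potential 1657; expectations adjust and SRAS shifts left until y = 1657.
Long run: on the new AD curve, 1657 = 2722 − 6p gives p = 177.50.

Short run: p = 156.90, y = 1780.60. Long run: p = 177.50.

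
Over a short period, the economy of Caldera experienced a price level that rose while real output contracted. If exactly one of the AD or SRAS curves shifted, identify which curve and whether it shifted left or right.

SRAS shifted left

P rose and Y fell. An AD shift moves P and Y in the same direction; an SRAS shift moves them in opposite directions.
Here P and Y moved in opposite directions, so the SRAS curve shifted.
Since Y fell, SRAS shifted left.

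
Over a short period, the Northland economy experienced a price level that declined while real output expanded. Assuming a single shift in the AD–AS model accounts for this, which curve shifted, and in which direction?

P fell and Y rose. An AD shift moves P and Y in the same direction; an SRAS shift moves them in opposite directions.
Here P and Y moved in opposite directions, so the SRAS curve shifted.
Since Y rose, SRAS shifted right.

SRAS shifted right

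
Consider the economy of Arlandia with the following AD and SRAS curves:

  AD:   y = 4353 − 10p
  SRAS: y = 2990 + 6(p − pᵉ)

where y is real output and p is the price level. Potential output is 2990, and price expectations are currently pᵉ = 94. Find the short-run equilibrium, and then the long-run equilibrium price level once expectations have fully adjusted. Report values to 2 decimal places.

Short run: with pᵉ = 94, SRAS is y = 2426 + 6p. Setting AD = SRAS gives 1927 = 16p, so p = 120.44 and y = 4353 − 10p = 3148.63.
Output 3148.63 is above potential 2990, so over time expected prices rise and SRAS shifts left until y returns to 2990.
Long run: y = 2990 on the AD curve gives 2990 = 4353 − 10p, so p = 136.30.

Short run: p = 120.44, y = 3148.63. Long run: p = 136.30.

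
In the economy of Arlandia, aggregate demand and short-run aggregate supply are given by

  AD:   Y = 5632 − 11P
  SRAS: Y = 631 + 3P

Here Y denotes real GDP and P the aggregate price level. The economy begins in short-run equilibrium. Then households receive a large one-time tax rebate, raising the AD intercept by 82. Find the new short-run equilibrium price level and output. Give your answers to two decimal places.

P = 363.07, Y = 1720.21

This is a positive demand shock: AD shifts right.
New AD: Y = 5714 − 11P.
Set AD = SRAS: 5714 − 11P = 631 + 3P, so 5083 = 14P and P = 363.07.
Substituting into AD, Y = 1720.21.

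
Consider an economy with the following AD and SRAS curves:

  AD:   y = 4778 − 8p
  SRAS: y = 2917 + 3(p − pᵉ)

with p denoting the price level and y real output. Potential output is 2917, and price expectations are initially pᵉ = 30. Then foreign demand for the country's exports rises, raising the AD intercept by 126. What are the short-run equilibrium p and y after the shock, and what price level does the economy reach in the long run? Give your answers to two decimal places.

Short run: p = 188.82, y = 3393.45. Long run: p = 248.38.

AD shifts right: new AD is y = 4904 − 8p. With pᵉ = 30, SRAS is y = 2827 + 3p.
Short run: 4904 − 8p = 2827 + 3p gives 2077 = 11p, so p = 188.82 and y = 4904 − 8p = 3393.45.
y = 3393.45 is above potential 2917; expectations adjust and SRAS shifts left until y = 2917.
Long run: on the new AD curve, 2917 = 4904 − 8p gives p = 248.38.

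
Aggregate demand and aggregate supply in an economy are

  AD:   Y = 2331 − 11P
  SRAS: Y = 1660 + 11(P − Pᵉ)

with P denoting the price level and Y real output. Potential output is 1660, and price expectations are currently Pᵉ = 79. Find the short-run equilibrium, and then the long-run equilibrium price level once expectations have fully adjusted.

Short run: P = 70, Y = 1561. Long run: P = 61.

Short run: with Pᵉ = 79, SRAS is Y = 791 + 11P. Setting AD = SRAS gives 1540 = 22P, so P = 70 and Y = 2331 − 11·70 = 1561.
Output 1561 is below potential 1660, so over time expected prices fall and SRAS shifts right until Y returns to 1660.
Long run: Y = 1660 on the AD curve gives 1660 = 2331 − 11P, so P = 61.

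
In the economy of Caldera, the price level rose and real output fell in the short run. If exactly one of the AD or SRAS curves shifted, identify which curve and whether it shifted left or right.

SRAS shifted left

P rose and Y fell. An AD shift moves P and Y in the same direction; an SRAS shift moves them in opposite directions.
Here P and Y moved in opposite directions, so the SRAS curve shifted.
Since Y fell, SRAS shifted left.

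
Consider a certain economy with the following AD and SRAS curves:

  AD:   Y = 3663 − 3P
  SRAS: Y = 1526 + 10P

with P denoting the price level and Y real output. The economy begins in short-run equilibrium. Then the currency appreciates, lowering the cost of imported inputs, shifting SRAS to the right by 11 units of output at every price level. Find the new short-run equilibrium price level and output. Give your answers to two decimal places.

This is a positive supply shock: SRAS shifts right.
New SRAS: Y = 1537 + 10P.
Set AD = SRAS: 3663 − 3P = 1537 + 10P, so 2126 = 13P and P = 163.54.
Substituting into AD, Y = 3172.38.

P = 163.54, Y = 3172.38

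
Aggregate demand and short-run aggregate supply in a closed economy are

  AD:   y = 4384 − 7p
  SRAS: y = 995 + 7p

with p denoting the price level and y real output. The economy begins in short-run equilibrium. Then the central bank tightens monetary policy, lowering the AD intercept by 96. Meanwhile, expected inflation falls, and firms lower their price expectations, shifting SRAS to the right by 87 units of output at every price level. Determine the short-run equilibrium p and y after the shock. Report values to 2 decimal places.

p = 229.00, y = 2685.00

After both shocks: AD is y = 4288 − 7p and SRAS is y = 1082 + 7p.
Setting them equal: 3206 = 14p, so p = 229.00.
Substituting into AD, y = 2685.00.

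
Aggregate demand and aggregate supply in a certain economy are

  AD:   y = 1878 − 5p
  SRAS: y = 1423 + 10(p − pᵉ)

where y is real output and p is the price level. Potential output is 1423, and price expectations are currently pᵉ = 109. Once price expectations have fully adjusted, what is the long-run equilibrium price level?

Long-run p = 91

Short run: with pᵉ = 109, SRAS is y = 333 + 10p. Setting AD = SRAS gives 1545 = 15p, so p = 103 and y = 1878 − 5·103 = 1363.
Output 1363 is below potential 1423, so over time expected prices fall and SRAS shifts right until y returns to 1423.
Long run: y = 1423 on the AD curve gives 1423 = 1878 − 5p, so p = 91.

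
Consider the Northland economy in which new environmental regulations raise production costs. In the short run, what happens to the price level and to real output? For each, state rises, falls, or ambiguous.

This is an adverse supply shock: SRAS shifts left.
Moving along the downward-sloping AD curve, P rises and Y falls.

Price level: rises; output: falls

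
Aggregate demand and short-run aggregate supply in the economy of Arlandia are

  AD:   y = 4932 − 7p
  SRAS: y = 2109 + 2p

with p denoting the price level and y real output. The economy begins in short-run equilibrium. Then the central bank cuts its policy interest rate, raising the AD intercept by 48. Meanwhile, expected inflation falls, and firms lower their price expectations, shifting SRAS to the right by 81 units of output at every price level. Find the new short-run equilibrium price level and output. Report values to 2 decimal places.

After both shocks: AD is y = 4980 − 7p and SRAS is y = 2190 + 2p.
Setting them equal: 2790 = 9p, so p = 310.00.
Substituting into AD, y = 2810.00.

p = 310.00, y = 2810.00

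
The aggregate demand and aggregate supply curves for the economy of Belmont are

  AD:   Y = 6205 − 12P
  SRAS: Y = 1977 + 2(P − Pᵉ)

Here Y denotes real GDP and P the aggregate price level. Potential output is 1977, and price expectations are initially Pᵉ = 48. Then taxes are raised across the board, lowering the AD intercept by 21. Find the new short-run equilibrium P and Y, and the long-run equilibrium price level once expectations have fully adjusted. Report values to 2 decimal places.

AD shifts left: new AD is Y = 6184 − 12P. With Pᵉ = 48, SRAS is Y = 1881 + 2P.
Short run: 6184 − 12P = 1881 + 2P gives 4303 = 14P, so P = 307.36 and Y = 6184 − 12P = 2495.71.
Y = 2495.71 is above potential 1977; expectations adjust and SRAS shifts left until Y = 1977.
Long run: on the new AD curve, 1977 = 6184 − 12P gives P = 350.58.

Short run: P = 307.36, Y = 2495.71. Long run: P = 350.58.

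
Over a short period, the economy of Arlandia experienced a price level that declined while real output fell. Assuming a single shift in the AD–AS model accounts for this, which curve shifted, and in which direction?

AD shifted left

P fell and Y fell. An AD shift moves P and Y in the same direction; an SRAS shift moves them in opposite directions.
Here P and Y moved in the same direction, so the AD curve shifted.
Since Y fell, AD shifted left.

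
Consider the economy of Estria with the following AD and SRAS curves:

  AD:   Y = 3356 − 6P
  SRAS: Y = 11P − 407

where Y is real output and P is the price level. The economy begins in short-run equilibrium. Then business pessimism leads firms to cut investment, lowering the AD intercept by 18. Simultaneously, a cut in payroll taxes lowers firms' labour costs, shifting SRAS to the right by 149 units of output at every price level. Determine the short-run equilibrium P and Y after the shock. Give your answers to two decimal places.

P = 211.53, Y = 2068.82

After both shocks: AD is Y = 3338 − 6P and SRAS is Y = 11P − 258.
Setting them equal: 3596 = 17P, so P = 211.53.
Substituting into AD, Y = 2068.82.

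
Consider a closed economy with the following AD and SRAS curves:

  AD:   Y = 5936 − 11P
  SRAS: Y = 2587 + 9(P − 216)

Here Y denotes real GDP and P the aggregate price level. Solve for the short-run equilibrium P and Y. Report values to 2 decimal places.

P = 264.65, Y = 3024.85

Write SRAS as Y = 2587 + 9P − 1944 = 643 + 9P.
Set AD = SRAS: 5936 − 11P = 643 + 9P, so 5293 = 20P and P = 264.65.
Substituting into AD, Y = 5936 − 11P = 3024.85.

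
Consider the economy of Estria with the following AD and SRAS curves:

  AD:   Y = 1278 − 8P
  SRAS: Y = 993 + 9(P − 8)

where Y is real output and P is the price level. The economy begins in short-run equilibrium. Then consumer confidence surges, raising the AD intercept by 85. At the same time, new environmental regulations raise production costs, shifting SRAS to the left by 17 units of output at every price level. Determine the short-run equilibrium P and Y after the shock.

After both shocks: AD is Y = 1363 − 8P and SRAS is Y = 904 + 9P.
Setting them equal: 459 = 17P, so P = 27.
Y = 1363 − 8·27 = 1147.

P = 27, Y = 1147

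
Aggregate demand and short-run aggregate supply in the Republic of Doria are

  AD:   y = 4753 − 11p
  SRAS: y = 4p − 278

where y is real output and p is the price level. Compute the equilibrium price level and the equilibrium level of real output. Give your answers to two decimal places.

p = 335.40, y = 1063.60

Set AD = SRAS: 4753 − 11p = 4p − 278, so 5031 = 15p and p = 335.40.
Substituting into AD, y = 4753 − 11p = 1063.60.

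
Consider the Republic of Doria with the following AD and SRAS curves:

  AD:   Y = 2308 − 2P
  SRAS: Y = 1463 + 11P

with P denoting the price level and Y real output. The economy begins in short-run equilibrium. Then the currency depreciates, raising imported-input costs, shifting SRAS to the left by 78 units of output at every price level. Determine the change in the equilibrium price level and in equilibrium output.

This is a negative supply shock: SRAS shifts left.
New SRAS: Y = 1385 + 11P.
Set AD = SRAS: 2308 − 2P = 1385 + 11P, so 923 = 13P and P = 71.
Y = 2308 − 2·71 = 2166.
Initially P = 65, Y = 2178, so ΔP = +6 and ΔY = -12.

ΔP = +6, ΔY = -12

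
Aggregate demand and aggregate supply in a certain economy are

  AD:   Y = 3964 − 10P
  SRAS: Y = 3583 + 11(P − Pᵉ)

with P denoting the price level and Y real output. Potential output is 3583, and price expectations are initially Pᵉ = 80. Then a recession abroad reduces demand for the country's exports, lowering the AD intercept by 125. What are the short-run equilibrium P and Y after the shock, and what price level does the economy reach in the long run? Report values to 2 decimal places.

AD shifts left: new AD is Y = 3839 − 10P. With Pᵉ = 80, SRAS is Y = 2703 + 11P.
Short run: 3839 − 10P = 2703 + 11P gives 1136 = 21P, so P = 54.10 and Y = 3839 − 10P = 3298.05.
Y = 3298.05 is below potential 3583; expectations adjust and SRAS shifts right until Y = 3583.
Long run: on the new AD curve, 3583 = 3839 − 10P gives P = 25.60.

Short run: P = 54.10, Y = 3298.05. Long run: P = 25.60.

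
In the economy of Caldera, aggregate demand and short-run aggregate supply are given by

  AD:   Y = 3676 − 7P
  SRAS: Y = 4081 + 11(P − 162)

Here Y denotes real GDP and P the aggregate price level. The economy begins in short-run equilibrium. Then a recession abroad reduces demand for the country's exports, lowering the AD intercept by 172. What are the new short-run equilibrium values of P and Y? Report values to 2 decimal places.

P = 66.94, Y = 3035.39

This is a negative demand shock: AD shifts left.
New AD: Y = 3504 − 7P.
SRAS can be written Y = 2299 + 11P.
Set AD = SRAS: 3504 − 7P = 2299 + 11P, so 1205 = 18P and P = 66.94.
Substituting into AD, Y = 3035.39.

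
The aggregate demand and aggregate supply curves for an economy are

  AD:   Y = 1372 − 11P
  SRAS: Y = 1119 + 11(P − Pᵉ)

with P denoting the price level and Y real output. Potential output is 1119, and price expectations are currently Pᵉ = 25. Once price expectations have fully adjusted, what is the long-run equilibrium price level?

Long-run P = 23

Short run: with Pᵉ = 25, SRAS is Y = 844 + 11P. Setting AD = SRAS gives 528 = 22P, so P = 24 and Y = 1372 − 11·24 = 1108.
Output 1108 is below potential 1119, so over time expected prices fall and SRAS shifts right until Y returns to 1119.
Long run: Y = 1119 on the AD curve gives 1119 = 1372 − 11P, so P = 23.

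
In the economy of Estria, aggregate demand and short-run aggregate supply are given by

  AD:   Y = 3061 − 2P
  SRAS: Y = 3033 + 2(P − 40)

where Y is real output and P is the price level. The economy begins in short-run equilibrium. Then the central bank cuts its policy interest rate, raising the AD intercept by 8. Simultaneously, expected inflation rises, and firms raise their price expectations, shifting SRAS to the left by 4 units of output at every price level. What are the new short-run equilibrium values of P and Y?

After both shocks: AD is Y = 3069 − 2P and SRAS is Y = 2949 + 2P.
Setting them equal: 120 = 4P, so P = 30.
Y = 3069 − 2·30 = 3009.

P = 30, Y = 3009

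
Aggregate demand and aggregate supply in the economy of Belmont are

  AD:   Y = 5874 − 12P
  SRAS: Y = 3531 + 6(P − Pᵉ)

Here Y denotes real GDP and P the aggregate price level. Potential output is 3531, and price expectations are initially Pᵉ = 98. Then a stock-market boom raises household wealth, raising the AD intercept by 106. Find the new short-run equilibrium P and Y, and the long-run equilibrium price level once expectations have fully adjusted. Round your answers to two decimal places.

AD shifts right: new AD is Y = 5980 − 12P. With Pᵉ = 98, SRAS is Y = 2943 + 6P.
Short run: 5980 − 12P = 2943 + 6P gives 3037 = 18P, so P = 168.72 and Y = 5980 − 12P = 3955.33.
Y = 3955.33 is above potential 3531; expectations adjust and SRAS shifts left until Y = 3531.
Long run: on the new AD curve, 3531 = 5980 − 12P gives P = 204.08.

Short run: P = 168.72, Y = 3955.33. Long run: P = 204.08.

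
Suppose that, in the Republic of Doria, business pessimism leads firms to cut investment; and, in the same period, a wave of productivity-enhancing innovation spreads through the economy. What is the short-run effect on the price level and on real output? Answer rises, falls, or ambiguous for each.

The first event is a negative demand shock: AD shifts left, which by itself pushes P down and Y down.
The second is a favourable supply shock: SRAS shifts right, which by itself pushes P down and Y up.
Both shocks push P down, so P falls. The two shocks push Y in opposite directions, so the effect on Y is ambiguous.

Price level: falls; output: ambiguous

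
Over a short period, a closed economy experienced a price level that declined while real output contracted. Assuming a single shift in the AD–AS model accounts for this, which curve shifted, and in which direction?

P fell and Y fell. An AD shift moves P and Y in the same direction; an SRAS shift moves them in opposite directions.
Here P and Y moved in the same direction, so the AD curve shifted.
Since Y fell, AD shifted left.

AD shifted left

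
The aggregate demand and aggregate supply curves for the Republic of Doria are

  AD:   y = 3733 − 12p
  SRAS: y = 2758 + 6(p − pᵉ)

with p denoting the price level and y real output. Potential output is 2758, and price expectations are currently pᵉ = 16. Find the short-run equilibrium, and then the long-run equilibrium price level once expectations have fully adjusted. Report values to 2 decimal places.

Short run: with pᵉ = 16, SRAS is y = 2662 + 6p. Setting AD = SRAS gives 1071 = 18p, so p = 59.50 and y = 3733 − 12p = 3019.00.
Output 3019.00 is above potential 2758, so over time expected prices rise and SRAS shifts left until y returns to 2758.
Long run: y = 2758 on the AD curve gives 2758 = 3733 − 12p, so p = 81.25.

Short run: p = 59.50, y = 3019.00. Long run: p = 81.25.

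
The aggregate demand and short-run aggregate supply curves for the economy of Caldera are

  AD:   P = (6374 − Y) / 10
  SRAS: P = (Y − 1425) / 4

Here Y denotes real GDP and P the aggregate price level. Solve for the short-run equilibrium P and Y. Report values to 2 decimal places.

Rearrange AD to Y = 6374 − 10P.
Rearrange SRAS to Y = 1425 + 4P.
Set AD = SRAS: 6374 − 10P = 1425 + 4P, so 4949 = 14P and P = 353.50.
Substituting into AD, Y = 6374 − 10P = 2839.00.

P = 353.50, Y = 2839.00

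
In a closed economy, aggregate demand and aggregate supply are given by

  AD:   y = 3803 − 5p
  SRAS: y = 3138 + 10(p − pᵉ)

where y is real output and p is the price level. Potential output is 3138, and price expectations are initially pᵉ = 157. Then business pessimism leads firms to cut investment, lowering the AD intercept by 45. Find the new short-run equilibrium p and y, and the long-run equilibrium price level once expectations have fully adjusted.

Short run: p = 146, y = 3028. Long run: p = 124.

AD shifts left: new AD is y = 3758 − 5p. With pᵉ = 157, SRAS is y = 1568 + 10p.
Short run: 3758 − 5p = 1568 + 10p gives 2190 = 15p, so p = 146 and y = 3758 − 5·146 = 3028.
y = 3028 is below potential 3138; expectations adjust and SRAS shifts right until y = 3138.
Long run: on the new AD curve, 3138 = 3758 − 5p gives p = 124.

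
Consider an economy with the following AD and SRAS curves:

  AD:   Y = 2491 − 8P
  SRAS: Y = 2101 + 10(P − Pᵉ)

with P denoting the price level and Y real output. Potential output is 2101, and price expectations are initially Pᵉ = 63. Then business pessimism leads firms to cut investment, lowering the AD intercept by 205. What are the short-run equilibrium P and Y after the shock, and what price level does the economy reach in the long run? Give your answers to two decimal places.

AD shifts left: new AD is Y = 2286 − 8P. With Pᵉ = 63, SRAS is Y = 1471 + 10P.
Short run: 2286 − 8P = 1471 + 10P gives 815 = 18P, so P = 45.28 and Y = 2286 − 8P = 1923.78.
Y = 1923.78 is below potential 2101; expectations adjust and SRAS shifts right until Y = 2101.
Long run: on the new AD curve, 2101 = 2286 − 8P gives P = 23.13.

Short run: P = 45.28, Y = 1923.78. Long run: P = 23.13.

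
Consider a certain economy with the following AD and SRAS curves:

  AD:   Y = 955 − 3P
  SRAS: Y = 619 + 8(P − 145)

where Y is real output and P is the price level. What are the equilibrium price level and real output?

P = 136, Y = 547

Write SRAS as Y = 619 + 8P − 1160 = 8P − 541.
Set AD = SRAS: 955 − 3P = 8P − 541, so 1496 = 11P and P = 136.
Then Y = 955 − 3·136 = 547.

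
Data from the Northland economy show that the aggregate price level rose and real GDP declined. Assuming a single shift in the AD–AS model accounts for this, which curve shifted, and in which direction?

P rose and Y fell. An AD shift moves P and Y in the same direction; an SRAS shift moves them in opposite directions.
Here P and Y moved in opposite directions, so the SRAS curve shifted.
Since Y fell, SRAS shifted left.

SRAS shifted left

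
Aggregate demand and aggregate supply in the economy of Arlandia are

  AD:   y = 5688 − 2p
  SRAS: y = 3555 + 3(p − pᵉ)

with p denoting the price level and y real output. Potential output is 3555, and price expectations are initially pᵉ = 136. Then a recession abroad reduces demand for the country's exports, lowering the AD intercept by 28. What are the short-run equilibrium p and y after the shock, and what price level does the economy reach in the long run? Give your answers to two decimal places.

AD shifts left: new AD is y = 5660 − 2p. With pᵉ = 136, SRAS is y = 3147 + 3p.
Short run: 5660 − 2p = 3147 + 3p gives 2513 = 5p, so p = 502.60 and y = 5660 − 2p = 4654.80.
y = 4654.80 is above potential 3555; expectations adjust and SRAS shifts left until y = 3555.
Long run: on the new AD curve, 3555 = 5660 − 2p gives p = 1052.50.

Short run: p = 502.60, y = 4654.80. Long run: p = 1052.50.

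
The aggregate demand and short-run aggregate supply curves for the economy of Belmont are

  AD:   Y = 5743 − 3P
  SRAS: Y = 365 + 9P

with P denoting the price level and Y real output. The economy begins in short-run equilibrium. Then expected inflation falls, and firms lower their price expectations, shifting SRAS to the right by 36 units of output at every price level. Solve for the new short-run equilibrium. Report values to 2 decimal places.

This is a positive supply shock: SRAS shifts right.
New SRAS: Y = 401 + 9P.
Set AD = SRAS: 5743 − 3P = 401 + 9P, so 5342 = 12P and P = 445.17.
Substituting into AD, Y = 4407.50.

P = 445.17, Y = 4407.50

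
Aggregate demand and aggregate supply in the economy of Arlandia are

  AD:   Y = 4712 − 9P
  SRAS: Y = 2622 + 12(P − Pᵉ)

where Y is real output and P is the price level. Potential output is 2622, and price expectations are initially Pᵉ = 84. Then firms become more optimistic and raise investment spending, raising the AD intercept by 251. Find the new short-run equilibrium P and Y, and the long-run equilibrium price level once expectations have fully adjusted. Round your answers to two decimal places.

AD shifts right: new AD is Y = 4963 − 9P. With Pᵉ = 84, SRAS is Y = 1614 + 12P.
Short run: 4963 − 9P = 1614 + 12P gives 3349 = 21P, so P = 159.48 and Y = 4963 − 9P = 3527.71.
Y = 3527.71 is above potential 2622; expectations adjust and SRAS shifts left until Y = 2622.
Long run: on the new AD curve, 2622 = 4963 − 9P gives P = 260.11.

Short run: P = 159.48, Y = 3527.71. Long run: P = 260.11.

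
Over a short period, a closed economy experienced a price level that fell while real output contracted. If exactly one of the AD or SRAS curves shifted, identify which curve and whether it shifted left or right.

AD shifted left

P fell and Y fell. An AD shift moves P and Y in the same direction; an SRAS shift moves them in opposite directions.
Here P and Y moved in the same direction, so the AD curve shifted.
Since Y fell, AD shifted left.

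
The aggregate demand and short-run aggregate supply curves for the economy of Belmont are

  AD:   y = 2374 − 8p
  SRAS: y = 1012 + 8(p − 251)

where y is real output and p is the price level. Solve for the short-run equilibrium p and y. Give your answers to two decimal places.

Write SRAS as y = 1012 + 8p − 2008 = 8p − 996.
Set AD = SRAS: 2374 − 8p = 8p − 996, so 3370 = 16p and p = 210.63.
Substituting into AD, y = 2374 − 8p = 689.00.

p = 210.63, y = 689.00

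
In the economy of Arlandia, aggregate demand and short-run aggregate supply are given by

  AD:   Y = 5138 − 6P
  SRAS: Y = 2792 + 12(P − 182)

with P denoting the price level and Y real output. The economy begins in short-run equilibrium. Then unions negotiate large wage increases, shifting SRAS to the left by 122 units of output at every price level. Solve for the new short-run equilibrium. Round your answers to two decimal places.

This is a negative supply shock: SRAS shifts left.
New SRAS: Y = 486 + 12P.
Set AD = SRAS: 5138 − 6P = 486 + 12P, so 4652 = 18P and P = 258.44.
Substituting into AD, Y = 3587.33.

P = 258.44, Y = 3587.33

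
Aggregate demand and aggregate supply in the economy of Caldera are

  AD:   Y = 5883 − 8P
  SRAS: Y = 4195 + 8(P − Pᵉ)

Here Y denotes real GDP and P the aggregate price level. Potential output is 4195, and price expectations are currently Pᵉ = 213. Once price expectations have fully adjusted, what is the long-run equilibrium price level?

Short run: with Pᵉ = 213, SRAS is Y = 2491 + 8P. Setting AD = SRAS gives 3392 = 16P, so P = 212 and Y = 5883 − 8·212 = 4187.
Output 4187 is below potential 4195, so over time expected prices fall and SRAS shifts right until Y returns to 4195.
Long run: Y = 4195 on the AD curve gives 4195 = 5883 − 8P, so P = 211.

Long-run P = 211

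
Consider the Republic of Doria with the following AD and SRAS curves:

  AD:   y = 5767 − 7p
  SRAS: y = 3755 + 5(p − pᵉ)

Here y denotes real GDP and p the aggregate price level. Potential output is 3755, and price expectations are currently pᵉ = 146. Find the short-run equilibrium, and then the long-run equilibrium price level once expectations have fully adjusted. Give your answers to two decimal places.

Short run: with pᵉ = 146, SRAS is y = 3025 + 5p. Setting AD = SRAS gives 2742 = 12p, so p = 228.50 and y = 5767 − 7p = 4167.50.
Output 4167.50 is above potential 3755, so over time expected prices rise and SRAS shifts left until y returns to 3755.
Long run: y = 3755 on the AD curve gives 3755 = 5767 − 7p, so p = 287.43.

Short run: p = 228.50, y = 4167.50. Long run: p = 287.43.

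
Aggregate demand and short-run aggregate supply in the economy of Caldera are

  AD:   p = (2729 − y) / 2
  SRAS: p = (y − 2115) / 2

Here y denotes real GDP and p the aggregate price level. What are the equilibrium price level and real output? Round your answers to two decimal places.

p = 153.50, y = 2422.00

Rearrange AD to y = 2729 − 2p.
Rearrange SRAS to y = 2115 + 2p.
Set AD = SRAS: 2729 − 2p = 2115 + 2p, so 614 = 4p and p = 153.50.
Substituting into AD, y = 2729 − 2p = 2422.00.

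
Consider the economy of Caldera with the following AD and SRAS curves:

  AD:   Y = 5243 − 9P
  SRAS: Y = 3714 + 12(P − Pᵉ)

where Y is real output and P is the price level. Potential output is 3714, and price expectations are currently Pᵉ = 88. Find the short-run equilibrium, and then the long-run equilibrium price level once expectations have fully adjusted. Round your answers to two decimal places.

Short run: with Pᵉ = 88, SRAS is Y = 2658 + 12P. Setting AD = SRAS gives 2585 = 21P, so P = 123.10 and Y = 5243 − 9P = 4135.14.
Output 4135.14 is above potential 3714, so over time expected prices rise and SRAS shifts left until Y returns to 3714.
Long run: Y = 3714 on the AD curve gives 3714 = 5243 − 9P, so P = 169.89.

Short run: P = 123.10, Y = 4135.14. Long run: P = 169.89.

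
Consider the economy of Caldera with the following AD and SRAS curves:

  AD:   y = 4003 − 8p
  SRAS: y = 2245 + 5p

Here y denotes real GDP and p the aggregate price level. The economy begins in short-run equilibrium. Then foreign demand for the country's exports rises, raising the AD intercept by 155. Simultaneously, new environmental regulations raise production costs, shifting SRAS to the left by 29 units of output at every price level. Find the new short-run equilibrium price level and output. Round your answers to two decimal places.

p = 149.38, y = 2962.92

After both shocks: AD is y = 4158 − 8p and SRAS is y = 2216 + 5p.
Setting them equal: 1942 = 13p, so p = 149.38.
Substituting into AD, y = 2962.92.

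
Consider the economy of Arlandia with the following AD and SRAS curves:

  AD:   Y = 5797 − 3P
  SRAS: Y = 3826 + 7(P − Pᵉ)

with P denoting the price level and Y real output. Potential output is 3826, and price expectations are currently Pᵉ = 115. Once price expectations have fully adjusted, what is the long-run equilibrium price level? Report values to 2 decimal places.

Short run: with Pᵉ = 115, SRAS is Y = 3021 + 7P. Setting AD = SRAS gives 2776 = 10P, so P = 277.60 and Y = 5797 − 3P = 4964.20.
Output 4964.20 is above potential 3826, so over time expected prices rise and SRAS shifts left until Y returns to 3826.
Long run: Y = 3826 on the AD curve gives 3826 = 5797 − 3P, so P = 657.00.

Long-run P = 657.00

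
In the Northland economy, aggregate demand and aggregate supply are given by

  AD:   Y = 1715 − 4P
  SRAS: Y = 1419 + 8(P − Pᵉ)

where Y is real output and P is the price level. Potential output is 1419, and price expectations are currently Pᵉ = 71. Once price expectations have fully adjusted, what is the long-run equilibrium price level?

Long-run P = 74

Short run: with Pᵉ = 71, SRAS is Y = 851 + 8P. Setting AD = SRAS gives 864 = 12P, so P = 72 and Y = 1715 − 4·72 = 1427.
Output 1427 is above potential 1419, so over time expected prices rise and SRAS shifts left until Y returns to 1419.
Long run: Y = 1419 on the AD curve gives 1419 = 1715 − 4P, so P = 74.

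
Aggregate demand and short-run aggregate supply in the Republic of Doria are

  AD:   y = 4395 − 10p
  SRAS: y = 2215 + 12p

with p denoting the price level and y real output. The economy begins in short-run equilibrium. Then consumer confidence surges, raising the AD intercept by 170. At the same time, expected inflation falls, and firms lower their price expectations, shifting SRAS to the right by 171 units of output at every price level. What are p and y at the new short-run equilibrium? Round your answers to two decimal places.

After both shocks: AD is y = 4565 − 10p and SRAS is y = 2386 + 12p.
Setting them equal: 2179 = 22p, so p = 99.05.
Substituting into AD, y = 3574.55.

p = 99.05, y = 3574.55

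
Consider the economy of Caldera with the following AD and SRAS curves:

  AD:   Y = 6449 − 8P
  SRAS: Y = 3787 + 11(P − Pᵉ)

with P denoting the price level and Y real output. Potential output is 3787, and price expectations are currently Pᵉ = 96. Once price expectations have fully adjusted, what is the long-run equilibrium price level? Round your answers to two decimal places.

Short run: with Pᵉ = 96, SRAS is Y = 2731 + 11P. Setting AD = SRAS gives 3718 = 19P, so P = 195.68 and Y = 6449 − 8P = 4883.53.
Output 4883.53 is above potential 3787, so over time expected prices rise and SRAS shifts left until Y returns to 3787.
Long run: Y = 3787 on the AD curve gives 3787 = 6449 − 8P, so P = 332.75.

Long-run P = 332.75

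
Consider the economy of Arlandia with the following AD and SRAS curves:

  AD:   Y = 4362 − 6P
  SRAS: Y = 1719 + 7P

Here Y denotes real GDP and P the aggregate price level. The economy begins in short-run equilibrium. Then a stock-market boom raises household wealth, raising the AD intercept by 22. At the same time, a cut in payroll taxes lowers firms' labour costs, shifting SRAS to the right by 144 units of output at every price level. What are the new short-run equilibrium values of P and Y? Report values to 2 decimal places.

P = 193.92, Y = 3220.46

After both shocks: AD is Y = 4384 − 6P and SRAS is Y = 1863 + 7P.
Setting them equal: 2521 = 13P, so P = 193.92.
Substituting into AD, Y = 3220.46.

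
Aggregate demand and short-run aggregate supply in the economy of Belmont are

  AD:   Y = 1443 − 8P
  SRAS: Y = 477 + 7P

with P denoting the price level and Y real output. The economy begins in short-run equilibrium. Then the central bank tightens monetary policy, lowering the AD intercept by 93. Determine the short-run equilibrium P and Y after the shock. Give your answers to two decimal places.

P = 58.20, Y = 884.40

This is a negative demand shock: AD shifts left.
New AD: Y = 1350 − 8P.
Set AD = SRAS: 1350 − 8P = 477 + 7P, so 873 = 15P and P = 58.20.
Substituting into AD, Y = 884.40.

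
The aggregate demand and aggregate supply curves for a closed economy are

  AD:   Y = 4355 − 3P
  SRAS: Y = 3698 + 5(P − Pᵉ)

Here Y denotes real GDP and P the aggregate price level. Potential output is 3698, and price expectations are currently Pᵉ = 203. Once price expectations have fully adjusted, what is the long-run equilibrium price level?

Long-run P = 219

Short run: with Pᵉ = 203, SRAS is Y = 2683 + 5P. Setting AD = SRAS gives 1672 = 8P, so P = 209 and Y = 4355 − 3·209 = 3728.
Output 3728 is above potential 3698, so over time expected prices rise and SRAS shifts left until Y returns to 3698.
Long run: Y = 3698 on the AD curve gives 3698 = 4355 − 3P, so P = 219.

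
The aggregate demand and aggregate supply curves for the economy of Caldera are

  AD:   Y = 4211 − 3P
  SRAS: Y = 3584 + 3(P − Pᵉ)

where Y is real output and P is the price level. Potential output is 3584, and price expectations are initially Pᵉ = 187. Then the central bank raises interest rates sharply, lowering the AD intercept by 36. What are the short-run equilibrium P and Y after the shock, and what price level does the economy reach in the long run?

AD shifts left: new AD is Y = 4175 − 3P. With Pᵉ = 187, SRAS is Y = 3023 + 3P.
Short run: 4175 − 3P = 3023 + 3P gives 1152 = 6P, so P = 192 and Y = 4175 − 3·192 = 3599.
Y = 3599 is above potential 3584; expectations adjust and SRAS shifts left until Y = 3584.
Long run: on the new AD curve, 3584 = 4175 − 3P gives P = 197.

Short run: P = 192, Y = 3599. Long run: P = 197.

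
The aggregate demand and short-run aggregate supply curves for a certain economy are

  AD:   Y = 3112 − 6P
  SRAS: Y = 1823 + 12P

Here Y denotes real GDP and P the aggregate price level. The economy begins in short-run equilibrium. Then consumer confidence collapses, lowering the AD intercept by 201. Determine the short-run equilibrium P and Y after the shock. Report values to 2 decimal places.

P = 60.44, Y = 2548.33

This is a negative demand shock: AD shifts left.
New AD: Y = 2911 − 6P.
Set AD = SRAS: 2911 − 6P = 1823 + 12P, so 1088 = 18P and P = 60.44.
Substituting into AD, Y = 2548.33.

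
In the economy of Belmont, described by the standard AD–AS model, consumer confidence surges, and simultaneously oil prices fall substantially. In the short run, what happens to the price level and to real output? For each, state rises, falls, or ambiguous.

The first event is a positive demand shock: AD shifts right, which by itself pushes P up and Y up.
The second is a favourable supply shock: SRAS shifts right, which by itself pushes P down and Y up.
The two shocks push P in opposite directions, so the effect on P is ambiguous. Both shocks push Y up, so Y rises.

Price level: ambiguous; output: rises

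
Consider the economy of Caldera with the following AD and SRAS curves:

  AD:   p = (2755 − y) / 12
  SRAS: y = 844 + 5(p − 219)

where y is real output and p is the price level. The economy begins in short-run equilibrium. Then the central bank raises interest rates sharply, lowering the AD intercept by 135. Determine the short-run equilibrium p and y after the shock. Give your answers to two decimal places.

This is a negative demand shock: AD shifts left.
New AD: y = 2620 − 12p.
SRAS can be written y = 5p − 251.
Set AD = SRAS: 2620 − 12p = 5p − 251, so 2871 = 17p and p = 168.88.
Substituting into AD, y = 593.41.

p = 168.88, y = 593.41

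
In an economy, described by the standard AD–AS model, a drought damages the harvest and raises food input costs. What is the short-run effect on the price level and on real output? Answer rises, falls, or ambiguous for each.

This is an adverse supply shock: SRAS shifts left.
Moving along the downward-sloping AD curve, P rises and Y falls.

Price level: rises; output: falls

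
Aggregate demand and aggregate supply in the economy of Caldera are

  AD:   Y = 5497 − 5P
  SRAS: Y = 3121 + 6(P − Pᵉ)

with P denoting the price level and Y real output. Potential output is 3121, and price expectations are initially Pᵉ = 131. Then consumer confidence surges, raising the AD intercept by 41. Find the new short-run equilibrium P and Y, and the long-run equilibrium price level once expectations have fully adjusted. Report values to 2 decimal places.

Short run: P = 291.18, Y = 4082.09. Long run: P = 483.40.

AD shifts right: new AD is Y = 5538 − 5P. With Pᵉ = 131, SRAS is Y = 2335 + 6P.
Short run: 5538 − 5P = 2335 + 6P gives 3203 = 11P, so P = 291.18 and Y = 5538 − 5P = 4082.09.
Y = 4082.09 is above potential 3121; expectations adjust and SRAS shifts left until Y = 3121.
Long run: on the new AD curve, 3121 = 5538 − 5P gives P = 483.40.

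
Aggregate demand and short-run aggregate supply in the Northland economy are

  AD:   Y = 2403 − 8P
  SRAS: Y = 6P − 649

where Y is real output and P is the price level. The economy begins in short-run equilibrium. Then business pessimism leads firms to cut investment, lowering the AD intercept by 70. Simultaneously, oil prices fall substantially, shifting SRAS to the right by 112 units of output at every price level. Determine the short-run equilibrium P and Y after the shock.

After both shocks: AD is Y = 2333 − 8P and SRAS is Y = 6P − 537.
Setting them equal: 2870 = 14P, so P = 205.
Y = 2333 − 8·205 = 693.

P = 205, Y = 693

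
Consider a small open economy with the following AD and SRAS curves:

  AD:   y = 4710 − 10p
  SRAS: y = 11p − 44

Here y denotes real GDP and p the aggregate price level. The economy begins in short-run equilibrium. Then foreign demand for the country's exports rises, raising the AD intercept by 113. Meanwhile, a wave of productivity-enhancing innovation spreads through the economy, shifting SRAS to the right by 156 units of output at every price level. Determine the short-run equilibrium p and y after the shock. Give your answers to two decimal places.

p = 224.33, y = 2579.67

After both shocks: AD is y = 4823 − 10p and SRAS is y = 112 + 11p.
Setting them equal: 4711 = 21p, so p = 224.33.
Substituting into AD, y = 2579.67.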